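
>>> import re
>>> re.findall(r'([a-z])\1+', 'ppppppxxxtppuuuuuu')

A backreference is literal: `\1` must see the identical characters the first group matched.
Scanning left to right: at [0:6] match 'pppppp', group 1 = 'p'; at [6:9] match 'xxx', group 1 = 'x'; at [10:12] match 'pp', group 1 = 'p'; at [12:18] match 'uuuuuu', group 1 = 'u'.
Because there's exactly one group, `findall` drops the full match and keeps group 1 from each hit.

['p', 'x', 'p', 'u']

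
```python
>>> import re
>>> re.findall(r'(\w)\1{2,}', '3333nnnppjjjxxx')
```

The backreference `\1` re-matches whatever the first group consumed, character for character.
Scanning left to right: at [0:4] match '3333', group 1 = '3'; at [4:7] match 'nnn', group 1 = 'n'; at [9:12] match 'jjj', group 1 = 'j'; at [12:15] match 'xxx', group 1 = 'x'.
Because there's exactly one group, `findall` drops the full match and keeps group 1 from each hit.

['3', 'n', 'j', 'x']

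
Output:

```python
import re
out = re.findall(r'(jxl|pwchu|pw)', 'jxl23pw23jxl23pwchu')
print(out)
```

The regex engine tests alternatives in the order written; an earlier branch that matches wins even if a later one would match more.
One capturing group, so `findall` returns just the captured substring from each match — 4 in all.

['jxl', 'pw', 'jxl', 'pwchu']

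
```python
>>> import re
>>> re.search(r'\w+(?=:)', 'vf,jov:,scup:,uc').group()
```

The `(?=…)`/`(?<=…)` assertion just peeks at neighbouring text; it doesn't advance the match position.
`search` walks the string left to right and returns the first match it finds.
The match spans [3:6] → 'jov'.

'jov'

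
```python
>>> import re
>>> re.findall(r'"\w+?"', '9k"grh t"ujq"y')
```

['"ujq"']

Since nothing is captured, `findall` lists the 1 matched substring directly.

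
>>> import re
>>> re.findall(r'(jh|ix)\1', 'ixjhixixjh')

A backreference is literal: `\1` must see the identical characters the first group matched.
Matches: at [4:8] match 'ixix', group 1 = 'ix'.
Because there's exactly one group, `findall` drops the full match and keeps group 1 from the one hit.

['ix']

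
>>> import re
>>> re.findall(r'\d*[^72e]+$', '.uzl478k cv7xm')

Pattern: zero or more of a digit; then one or more of any character except [72e]; then anchored at the end.
Matches: at [11:14] → '7xm'.
Since nothing is captured, `findall` lists the 1 matched substring directly.

['7xm']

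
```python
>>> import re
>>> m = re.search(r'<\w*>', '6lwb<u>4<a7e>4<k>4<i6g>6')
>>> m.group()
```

`re.search` tries every starting position until one works.
The match spans [4:7] → '<u>'.

'<u>'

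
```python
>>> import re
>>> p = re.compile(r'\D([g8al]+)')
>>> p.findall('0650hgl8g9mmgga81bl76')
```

['gl8g', 'gga8', 'l']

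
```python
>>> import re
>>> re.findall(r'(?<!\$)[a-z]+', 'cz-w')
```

The negative lookaround is zero-width — it rules out positions where the adjacent text would match, without consuming anything.
Scanning left to right: at [0:2] → 'cz'; at [3:4] → 'w'.
With no groups in the pattern, `findall` gives back each whole match — 2 here.

['cz', 'w']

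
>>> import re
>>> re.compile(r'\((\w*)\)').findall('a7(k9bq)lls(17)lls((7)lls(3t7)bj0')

['k9bq', '17', '7', '3t7']

Matches: at [2:8] match '(k9bq)', group 1 = 'k9bq'; at [11:15] match '(17)', group 1 = '17'; at [19:22] match '(7)', group 1 = '7'; at [25:30] match '(3t7)', group 1 = '3t7'.
With a single group, `findall` returns only what that group captured — 4 items.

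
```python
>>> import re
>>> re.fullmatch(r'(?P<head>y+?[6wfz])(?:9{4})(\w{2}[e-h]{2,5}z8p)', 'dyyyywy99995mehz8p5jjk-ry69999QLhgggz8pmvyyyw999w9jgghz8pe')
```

This matches one or more of the literal 'y' (lazy), then one of [6wfz] (captured as 'head'); then exactly 4 of a literal '9' (non-capturing group); then exactly 2 of a word character, then 2 to 5 of a character in [e-h], then the literal 'z8p' (captured).
`re.fullmatch` requires the pattern to consume the entire string.
Here the pattern can't cover the whole string, so the call returns None.

None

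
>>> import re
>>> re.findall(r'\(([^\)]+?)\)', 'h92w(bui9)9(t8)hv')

Walking the string: at [4:10] match '(bui9)', group 1 = 'bui9'; at [11:15] match '(t8)', group 1 = 't8'.
With a single group, `findall` returns only what that group captured — 2 items.

['bui9', 't8']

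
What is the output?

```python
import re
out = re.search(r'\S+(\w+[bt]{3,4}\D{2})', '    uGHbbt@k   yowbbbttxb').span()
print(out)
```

Pattern: one or more of a non-whitespace character; then one or more of a word character, then 3 to 4 of one of [bt], then exactly 2 of a non-digit (captured).
`re.search` tries every starting position until one works.
The match spans [4:12] → 'uGHbbt@k'.
Captured: group 1 = 'Hbbt@k'.

(4, 12)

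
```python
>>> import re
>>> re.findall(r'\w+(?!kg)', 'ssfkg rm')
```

The negative lookahead/lookbehind blocks any match where the forbidden context is present.
Matches: at [0:5] → 'ssfkg'; at [6:8] → 'rm'.
`findall` yields the raw match text (2 of them) because the pattern has no groups.

['ssfkg', 'rm']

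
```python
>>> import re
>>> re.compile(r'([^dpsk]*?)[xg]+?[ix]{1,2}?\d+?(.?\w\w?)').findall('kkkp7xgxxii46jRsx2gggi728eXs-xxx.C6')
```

[('7', '6jR'), ('x2', '28e')]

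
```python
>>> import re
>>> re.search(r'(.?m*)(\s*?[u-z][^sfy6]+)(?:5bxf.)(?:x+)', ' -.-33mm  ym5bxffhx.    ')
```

None

This matches optionally any character, then zero or more of the literal 'm' (captured); then zero or more of whitespace (lazy), then a character in [u-z], then one or more of any character except [sfy6] (captured); then the literal '5bx', then a literal 'f', then any character (non-capturing group); then one or more of a literal 'x' (non-capturing group).
Unlike `match`, `search` isn't anchored — it looks for the pattern anywhere in the string.
Here the pattern never matches, so the call returns None.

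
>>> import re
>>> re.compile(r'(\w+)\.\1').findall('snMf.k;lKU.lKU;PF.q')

['lKU']

`\1` has to match the exact text group 1 already captured.
With a single group, `findall` returns only what that group captured — 1 item.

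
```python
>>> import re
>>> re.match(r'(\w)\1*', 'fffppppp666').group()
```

`\1` is not a pattern — it's the concrete string captured by group 1, re-applied verbatim.
`re.match` only tries the pattern at the start of the string.
The match spans [0:3] → 'fff'.
Captured: group 1 = 'f'.

'fff'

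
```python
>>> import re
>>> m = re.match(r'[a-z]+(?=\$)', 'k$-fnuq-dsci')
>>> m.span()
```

(0, 1)

The `(?=…)`/`(?<=…)` assertion just peeks at neighbouring text; it doesn't advance the match position.
`re.match` won't scan ahead — the pattern has to work from the very first character.
The match spans [0:1] → 'k'.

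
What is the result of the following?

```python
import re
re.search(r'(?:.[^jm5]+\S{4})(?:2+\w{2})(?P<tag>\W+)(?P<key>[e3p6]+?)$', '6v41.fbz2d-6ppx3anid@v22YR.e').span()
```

The pattern matches any character, then one or more of any character except [jm5], then exactly 4 of a non-whitespace character (non-capturing group); then one or more of a literal '2', then exactly 2 of a word character (non-capturing group); then one or more of a non-word character (captured as 'tag'); then one or more of one of [e3p6] (lazy) (captured as 'key'); then anchored at the end.
`re.search` tries every starting position until one works.
The match spans [0:28] → '6v41.fbz2d-6ppx3anid@v22YR.e'.
Captured: group 1 = '.', group 2 = 'e'.

(0, 28)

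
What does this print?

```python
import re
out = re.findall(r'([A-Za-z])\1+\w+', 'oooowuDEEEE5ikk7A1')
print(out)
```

['o']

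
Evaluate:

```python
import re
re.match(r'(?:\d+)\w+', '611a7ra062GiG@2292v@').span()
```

(0, 13)

`match` is anchored at position 0; if the pattern doesn't fit there, it returns None.
The match spans [0:13] → '611a7ra062GiG'.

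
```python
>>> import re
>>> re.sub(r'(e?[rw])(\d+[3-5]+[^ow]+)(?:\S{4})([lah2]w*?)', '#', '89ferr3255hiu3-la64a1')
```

'89fer#1'

The pattern matches optionally the literal 'e', then one of [rw] (captured); then one or more of a digit, then one or more of a character in [3-5], then one or more of any character except [ow] (captured); then exactly 4 of a non-whitespace character (non-capturing group); then one of [lah2], then zero or more of the literal 'w' (lazy) (captured).
Matches: at [5:20] → 'r3255hiu3-la64a'.
`sub` substitutes '#' at each match site.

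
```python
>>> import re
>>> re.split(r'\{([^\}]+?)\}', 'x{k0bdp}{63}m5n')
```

['x', 'k0bdp', '', '63', 'm5n']

Matches to split on: at [1:8] → '{k0bdp}'; at [8:12] → '{63}'.
The group in the pattern means `split` returns the separators' captures alongside the pieces.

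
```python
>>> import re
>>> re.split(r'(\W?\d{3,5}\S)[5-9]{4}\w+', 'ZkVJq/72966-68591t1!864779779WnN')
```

['ZkVJq', '/72966-', '', '!86477', '']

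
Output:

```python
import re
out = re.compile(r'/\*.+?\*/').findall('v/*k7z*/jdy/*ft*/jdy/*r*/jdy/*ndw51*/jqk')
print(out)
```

A `+?`/`*?`/`{m,n}?` starts at its minimum and grows only as far as needed for what follows to match.
Matches: at [1:8] → '/*k7z*/'; at [11:17] → '/*ft*/'; at [20:25] → '/*r*/'; at [28:37] → '/*ndw51*/'.
With no groups in the pattern, `findall` gives back each whole match — 4 here.

['/*k7z*/', '/*ft*/', '/*r*/', '/*ndw51*/']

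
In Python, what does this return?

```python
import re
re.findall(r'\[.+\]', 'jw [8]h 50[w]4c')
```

Since nothing is captured, `findall` lists the 1 matched substring directly.

['[8]h 50[w]']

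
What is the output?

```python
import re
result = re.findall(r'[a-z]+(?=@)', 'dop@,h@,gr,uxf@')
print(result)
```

['dop', 'h', 'uxf']

The lookaround is zero-width — it requires the adjacent text to match without consuming it, so the asserted text isn't part of the match.
Since nothing is captured, `findall` lists the 3 matched substrings directly.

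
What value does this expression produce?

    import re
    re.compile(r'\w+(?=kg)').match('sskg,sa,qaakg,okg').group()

The positive lookaround only admits positions where the adjacent text matches; those characters stay outside the span.
`re.match` only tries the pattern at the start of the string.
The match spans [0:2] → 'ss'.

'ss'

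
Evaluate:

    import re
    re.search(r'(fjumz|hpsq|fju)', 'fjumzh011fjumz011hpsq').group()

Alternation isn't longest-match — the leftmost alternative that fits at this position is chosen.
The match spans [0:5] → 'fjumz'.

'fjumz'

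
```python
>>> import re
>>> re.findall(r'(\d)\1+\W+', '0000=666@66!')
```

A backreference is literal: `\1` must see the identical characters the first group matched.
`findall` collects group 1 from each match (3 total).

['0', '6', '6']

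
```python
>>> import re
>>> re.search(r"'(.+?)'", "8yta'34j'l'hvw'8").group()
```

"'34j'"

The `?` after the quantifier makes it lazy — it takes as little as possible before letting the rest of the pattern try.
Unlike `match`, `search` isn't anchored — it looks for the pattern anywhere in the string.
The match spans [4:9] → "'34j'".
Captured: group 1 = '34j'.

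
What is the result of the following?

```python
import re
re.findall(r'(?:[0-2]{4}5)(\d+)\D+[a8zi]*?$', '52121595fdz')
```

['95']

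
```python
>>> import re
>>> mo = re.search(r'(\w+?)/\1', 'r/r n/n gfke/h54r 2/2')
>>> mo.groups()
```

('r',)

After group 1 captures some text, `\1` only succeeds where that same text appears again.
Unlike `match`, `search` isn't anchored — it looks for the pattern anywhere in the string.
The match spans [0:3] → 'r/r'.
Captured: group 1 = 'r'.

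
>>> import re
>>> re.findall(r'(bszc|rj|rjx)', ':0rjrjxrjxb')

Branches in `(...|...)` are attempted left-to-right; the first branch that allows the whole pattern to succeed is taken.
One capturing group, so `findall` returns just the captured substring from each match — 3 in all.

['rj', 'rj', 'rj']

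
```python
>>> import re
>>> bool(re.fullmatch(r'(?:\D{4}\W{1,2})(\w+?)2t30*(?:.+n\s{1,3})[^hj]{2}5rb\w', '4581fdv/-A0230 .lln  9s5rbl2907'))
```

False

For `fullmatch`, every character of the input must be accounted for by the pattern.
Here the string isn't matched end-to-end, so the call returns None, and `bool(None)` is False.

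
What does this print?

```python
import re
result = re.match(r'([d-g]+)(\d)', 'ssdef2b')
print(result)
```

This matches one or more of a character in [d-g] (captured); then a digit (captured).
`re.match` won't scan ahead — the pattern has to work from the very first character.
Here the pattern fails at index 0, so the call returns None.

None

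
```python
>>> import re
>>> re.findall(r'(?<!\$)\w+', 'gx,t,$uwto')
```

['gx', 't', 'wto']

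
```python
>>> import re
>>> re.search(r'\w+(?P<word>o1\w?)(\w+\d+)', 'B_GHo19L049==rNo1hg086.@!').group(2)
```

'L049'

The match spans [0:11] → 'B_GHo19L049'.
Captured: group 1 = 'o19', group 2 = 'L049'.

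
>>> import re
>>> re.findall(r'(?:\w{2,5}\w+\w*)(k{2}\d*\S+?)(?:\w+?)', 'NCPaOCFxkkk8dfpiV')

Pattern: 2 to 5 of a word character, then one or more of a word character, then zero or more of a word character (non-capturing group); then exactly 2 of a literal 'k', then zero or more of a digit, then one or more of a non-whitespace character (lazy) (captured); then one or more of a word character (lazy) (non-capturing group).
A non-greedy quantifier consumes as few characters as it can — just enough that the remainder of the pattern still matches from where it stops; whatever follows it matches normally.
Matches: at [0:14] match 'NCPaOCFxkkk8df', group 1 = 'kk8d'.
One capturing group, so `findall` returns just the captured substring from the one match — 1 in all.

['kk8d']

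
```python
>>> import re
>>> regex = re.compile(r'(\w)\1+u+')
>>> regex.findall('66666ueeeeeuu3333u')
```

['6', 'e', '3']

A backreference is literal: `\1` must see the identical characters the first group matched.
Matches: at [0:6] match '66666u', group 1 = '6'; at [6:13] match 'eeeeeuu', group 1 = 'e'; at [13:18] match '3333u', group 1 = '3'.
`findall` collects group 1 from each match (3 total).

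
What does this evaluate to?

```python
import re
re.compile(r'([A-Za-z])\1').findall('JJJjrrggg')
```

After group 1 captures some text, `\1` only succeeds where that same text appears again.
Scanning left to right: at [0:2] match 'JJ', group 1 = 'J'; at [4:6] match 'rr', group 1 = 'r'; at [6:8] match 'gg', group 1 = 'g'.
With a single group, `findall` returns only what that group captured — 3 items.

['J', 'r', 'g']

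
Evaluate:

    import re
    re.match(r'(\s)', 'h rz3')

None

This matches whitespace (captured).
`match` is anchored at position 0; if the pattern doesn't fit there, it returns None.
Here the string doesn't start with a match, so the call returns None.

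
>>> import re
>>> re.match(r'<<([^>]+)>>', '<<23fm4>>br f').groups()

`match` is anchored at position 0; if the pattern doesn't fit there, it returns None.
The match spans [0:9] → '<<23fm4>>'.
Captured: group 1 = '23fm4'.

('23fm4',)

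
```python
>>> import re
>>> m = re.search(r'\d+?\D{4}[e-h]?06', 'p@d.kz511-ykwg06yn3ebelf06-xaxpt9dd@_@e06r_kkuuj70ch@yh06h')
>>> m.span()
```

This matches one or more of a digit (lazy), then exactly 4 of a non-digit; then optionally a character in [e-h], then the literal '06'.
`re.search` tries every starting position until one works.
The match spans [6:16] → '511-ykwg06'.

(6, 16)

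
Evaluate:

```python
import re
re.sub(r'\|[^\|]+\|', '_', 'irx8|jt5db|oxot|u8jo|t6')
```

`sub` substitutes '_' at each match site.

'irx8_oxot_t6'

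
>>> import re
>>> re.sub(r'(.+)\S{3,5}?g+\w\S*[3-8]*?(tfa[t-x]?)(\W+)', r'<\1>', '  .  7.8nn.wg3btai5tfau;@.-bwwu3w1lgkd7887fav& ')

This matches one or more of any character (captured); then 3 to 5 of a non-whitespace character (lazy), then one or more of the literal 'g', then a word character; then zero or more of a non-whitespace character, then zero or more of a character in [3-8] (lazy); then the literal 'tfa', then optionally a character in [t-x] (captured); then one or more of a non-word character (captured).
Matches: at [0:27] → '  .  7.8nn.wg3btai5tfau;@.-'.
Each match is replaced using the text its own group 1 captured.

'<  .  7.8n>bwwu3w1lgkd7887fav& '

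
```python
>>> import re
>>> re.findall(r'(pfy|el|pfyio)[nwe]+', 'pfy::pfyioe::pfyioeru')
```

['pfyio', 'pfyio']

`findall` collects group 1 from each match (2 total).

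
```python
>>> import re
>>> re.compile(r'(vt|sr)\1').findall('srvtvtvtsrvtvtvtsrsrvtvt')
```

['vt', 'vt', 'sr', 'vt']

After group 1 captures some text, `\1` only succeeds where that same text appears again.
Scanning left to right: at [2:6] match 'vtvt', group 1 = 'vt'; at [10:14] match 'vtvt', group 1 = 'vt'; at [16:20] match 'srsr', group 1 = 'sr'; at [20:24] match 'vtvt', group 1 = 'vt'.
With a single group, `findall` returns only what that group captured — 4 items.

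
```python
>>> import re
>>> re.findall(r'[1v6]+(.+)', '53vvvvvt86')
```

This matches one or more of one of [1v6]; then one or more of any character (captured).
Matches: at [2:10] match 'vvvvvt86', group 1 = 't86'.
With a single group, `findall` returns only what that group captured — 1 item.

['t86']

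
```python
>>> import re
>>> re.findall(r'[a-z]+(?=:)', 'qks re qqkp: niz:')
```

['qqkp', 'niz']

The positive lookaround only admits positions where the adjacent text matches; those characters stay outside the span.
Scanning left to right: at [7:11] → 'qqkp'; at [13:16] → 'niz'.
`findall` yields the raw match text (2 of them) because the pattern has no groups.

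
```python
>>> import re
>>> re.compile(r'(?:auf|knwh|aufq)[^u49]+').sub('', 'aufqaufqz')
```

'ufqz'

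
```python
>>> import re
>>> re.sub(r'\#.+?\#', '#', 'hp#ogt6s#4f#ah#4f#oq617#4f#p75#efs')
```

'hp#4f#4f#4f#efs'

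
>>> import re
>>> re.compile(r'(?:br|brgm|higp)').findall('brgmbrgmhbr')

['br', 'br', 'br']

Alternation isn't longest-match — the leftmost alternative that fits at this position is chosen.
Scanning left to right: at [0:2] → 'br'; at [4:6] → 'br'; at [9:11] → 'br'.
No capturing groups, so `findall` returns the 3 full match strings.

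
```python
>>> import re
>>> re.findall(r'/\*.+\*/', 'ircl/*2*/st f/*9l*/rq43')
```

['/*2*/st f/*9l*/']

`findall` yields the raw match text (1 of them) because the pattern has no groups.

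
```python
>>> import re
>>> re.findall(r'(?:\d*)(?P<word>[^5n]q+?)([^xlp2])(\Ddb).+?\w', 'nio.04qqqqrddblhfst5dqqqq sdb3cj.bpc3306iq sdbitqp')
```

[('qqqq', 'r', 'ddb'), ('dqqqq', ' ', 'sdb'), ('iq', ' ', 'sdb')]

This matches zero or more of a digit (non-capturing group); then any character except [5n], then one or more of the literal 'q' (lazy) (captured as 'word'); then any character except [xlp2] (captured); then a non-digit, then the literal 'db' (captured); then one or more of any character (lazy), then a word character.
A `+?`/`*?`/`{m,n}?` starts at its minimum and grows only as far as needed for what follows to match.
Walking the string: at [4:16] match '04qqqqrddblh', groups = ('qqqq', 'r', 'ddb'); at [19:31] match '5dqqqq sdb3c', groups = ('dqqqq', ' ', 'sdb'); at [36:48] match '3306iq sdbit', groups = ('iq', ' ', 'sdb').
Multiple groups make `findall` return tuples — one 3-tuple for each match.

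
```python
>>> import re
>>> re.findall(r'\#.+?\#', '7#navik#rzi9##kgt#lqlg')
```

A `+?`/`*?`/`{m,n}?` starts at its minimum and grows only as far as needed for what follows to match.
Walking the string: at [1:8] → '#navik#'; at [12:18] → '##kgt#'.
No capturing groups, so `findall` returns the 2 full match strings.

['#navik#', '##kgt#']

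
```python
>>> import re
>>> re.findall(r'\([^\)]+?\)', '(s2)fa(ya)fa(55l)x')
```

Scanning left to right: at [0:4] → '(s2)'; at [6:10] → '(ya)'; at [12:17] → '(55l)'.
With no groups in the pattern, `findall` gives back each whole match — 3 here.

['(s2)', '(ya)', '(55l)']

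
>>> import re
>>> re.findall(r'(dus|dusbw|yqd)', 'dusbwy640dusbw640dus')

['dus', 'dus', 'dus']

Alternation isn't longest-match — the leftmost alternative that fits at this position is chosen.
Scanning left to right: at [0:3] match 'dus', group 1 = 'dus'; at [9:12] match 'dus', group 1 = 'dus'; at [17:20] match 'dus', group 1 = 'dus'.
`findall` collects group 1 from each match (3 total).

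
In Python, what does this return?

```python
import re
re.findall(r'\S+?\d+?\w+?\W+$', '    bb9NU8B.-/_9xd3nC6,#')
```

Pattern: one or more of a non-whitespace character (lazy); then one or more of a digit (lazy), then one or more of a word character (lazy); then one or more of a non-word character; then anchored at the end.
Since nothing is captured, `findall` lists the 1 matched substring directly.

['bb9NU8B.-/_9xd3nC6,#']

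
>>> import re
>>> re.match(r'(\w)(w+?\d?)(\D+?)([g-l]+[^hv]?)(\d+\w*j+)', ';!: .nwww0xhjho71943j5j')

The pattern matches a word character (captured); then one or more of a literal 'w' (lazy), then optionally a digit (captured); then one or more of a non-digit (lazy) (captured); then one or more of a character in [g-l], then optionally any character except [hv] (captured); then one or more of a digit, then zero or more of a word character, then one or more of the literal 'j' (captured).
`re.match` won't scan ahead — the pattern has to work from the very first character.
Here the pattern fails at index 0, so the call returns None.

None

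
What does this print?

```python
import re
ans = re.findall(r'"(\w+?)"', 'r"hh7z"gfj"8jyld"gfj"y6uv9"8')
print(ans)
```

`findall` collects group 1 from each match (3 total).

['hh7z', '8jyld', 'y6uv9']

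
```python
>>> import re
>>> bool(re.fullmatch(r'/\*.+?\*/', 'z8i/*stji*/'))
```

`re.fullmatch` is like wrapping the pattern in `^…$` (in single-line mode).
Here the pattern can't cover the whole string, so the call returns None, and `bool(None)` is False.

False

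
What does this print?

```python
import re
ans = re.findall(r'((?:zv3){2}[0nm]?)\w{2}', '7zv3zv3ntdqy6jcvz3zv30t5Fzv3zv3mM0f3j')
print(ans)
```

['zv3zv3n', 'zv3zv3m']

`findall` collects group 1 from each match (2 total).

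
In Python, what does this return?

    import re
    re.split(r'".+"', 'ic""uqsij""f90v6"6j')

['ic', '6j']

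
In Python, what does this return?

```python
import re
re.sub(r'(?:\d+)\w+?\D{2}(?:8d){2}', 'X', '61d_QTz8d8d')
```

'X'

This matches one or more of a digit (non-capturing group); then one or more of a word character (lazy), then exactly 2 of a non-digit, then the literal '8d' repeated 2 times.
Matches: at [0:11] → '61d_QTz8d8d'.
`sub` substitutes 'X' at each match site.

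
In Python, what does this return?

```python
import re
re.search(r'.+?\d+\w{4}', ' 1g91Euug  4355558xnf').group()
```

Pattern: one or more of any character (lazy); then one or more of a digit, then exactly 4 of a word character.
With the lazy modifier that quantifier settles for the fewest repetitions that let the rest of the pattern succeed (the atoms after it are unaffected and can still be greedy).
Unlike `match`, `search` isn't anchored — it looks for the pattern anywhere in the string.
The match spans [0:6] → ' 1g91E'.

' 1g91E'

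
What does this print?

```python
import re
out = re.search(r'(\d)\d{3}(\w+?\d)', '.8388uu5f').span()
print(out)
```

The match spans [1:8] → '8388uu5'.

(1, 8)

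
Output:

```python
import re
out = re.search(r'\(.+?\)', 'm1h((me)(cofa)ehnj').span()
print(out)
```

(3, 8)

`re.search` scans for the first position where the pattern succeeds.
The match spans [3:8] → '((me)'.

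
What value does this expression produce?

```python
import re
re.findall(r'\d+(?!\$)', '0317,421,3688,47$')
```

['0317', '421', '3688', '4']

`(?!…)`/`(?<!…)` only lets a position through if the neighbouring text does NOT match; no characters are consumed.
Walking the string: at [0:4] → '0317'; at [5:8] → '421'; at [9:13] → '3688'; at [14:15] → '4'.
`findall` yields the raw match text (4 of them) because the pattern has no groups.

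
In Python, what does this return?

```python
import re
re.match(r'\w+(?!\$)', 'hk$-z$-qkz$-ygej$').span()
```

(0, 1)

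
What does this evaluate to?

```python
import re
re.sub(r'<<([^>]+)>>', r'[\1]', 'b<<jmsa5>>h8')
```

'b[jmsa5]h8'

Matches: at [1:10] → '<<jmsa5>>'.
`\1` in the replacement pulls in group 1's text for each match.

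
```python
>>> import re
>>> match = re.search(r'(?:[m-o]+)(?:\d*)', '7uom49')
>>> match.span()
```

The pattern matches one or more of a character in [m-o] (non-capturing group); then zero or more of a digit (non-capturing group).
Unlike `match`, `search` isn't anchored — it looks for the pattern anywhere in the string.
The match spans [2:6] → 'om49'.

(2, 6)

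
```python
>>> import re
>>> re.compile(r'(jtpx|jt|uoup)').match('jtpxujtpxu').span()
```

(0, 4)

`re.match` won't scan ahead — the pattern has to work from the very first character.
The match spans [0:4] → 'jtpx'.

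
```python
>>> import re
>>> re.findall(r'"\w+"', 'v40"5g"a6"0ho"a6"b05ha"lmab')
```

Scanning left to right: at [3:7] → '"5g"'; at [9:14] → '"0ho"'; at [16:23] → '"b05ha"'.
Since nothing is captured, `findall` lists the 3 matched substrings directly.

['"5g"', '"0ho"', '"b05ha"']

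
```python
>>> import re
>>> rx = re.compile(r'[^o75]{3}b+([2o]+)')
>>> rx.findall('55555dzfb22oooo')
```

['22oooo']

One capturing group, so `findall` returns just the captured substring from the one match — 1 in all.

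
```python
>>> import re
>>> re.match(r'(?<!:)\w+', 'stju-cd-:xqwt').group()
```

`re.match` won't scan ahead — the pattern has to work from the very first character.
The match spans [0:4] → 'stju'.

'stju'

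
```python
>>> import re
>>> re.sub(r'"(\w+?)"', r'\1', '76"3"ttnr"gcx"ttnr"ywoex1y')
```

'763ttnrgcxttnr"ywoex1y'

Each match is replaced using the text its own group 1 captured.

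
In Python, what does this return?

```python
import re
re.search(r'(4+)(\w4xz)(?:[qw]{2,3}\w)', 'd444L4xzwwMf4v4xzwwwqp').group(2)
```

Pattern: one or more of a literal '4' (captured); then a word character, then the literal '4xz' (captured); then 2 to 3 of one of [qw], then a word character (non-capturing group).
`re.search` tries every starting position until one works.
The match spans [1:11] → '444L4xzwwM'.
Captured: group 1 = '444', group 2 = 'L4xz'.

'L4xz'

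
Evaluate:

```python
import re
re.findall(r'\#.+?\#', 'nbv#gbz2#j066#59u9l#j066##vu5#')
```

['#gbz2#', '#59u9l#', '##vu5#']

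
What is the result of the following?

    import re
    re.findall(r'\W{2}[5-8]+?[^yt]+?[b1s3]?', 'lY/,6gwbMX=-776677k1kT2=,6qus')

['/,6g', '=-77', '=,6q']

Pattern: exactly 2 of a non-word character, then one or more of a character in [5-8] (lazy); then one or more of any character except [yt] (lazy), then optionally one of [b1s3].
With the lazy modifier that quantifier settles for the fewest repetitions that let the rest of the pattern succeed (the atoms after it are unaffected and can still be greedy).
Walking the string: at [2:6] → '/,6g'; at [10:14] → '=-77'; at [23:27] → '=,6q'.
`findall` yields the raw match text (3 of them) because the pattern has no groups.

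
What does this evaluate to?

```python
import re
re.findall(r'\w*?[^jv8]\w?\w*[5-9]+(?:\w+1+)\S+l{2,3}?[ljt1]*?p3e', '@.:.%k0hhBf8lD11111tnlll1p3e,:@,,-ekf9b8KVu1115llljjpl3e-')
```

['%k0hhBf8lD11111tnlll1p3e']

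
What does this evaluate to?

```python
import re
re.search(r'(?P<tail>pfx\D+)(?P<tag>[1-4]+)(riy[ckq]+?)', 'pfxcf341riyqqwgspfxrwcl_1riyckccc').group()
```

'pfxcf341riyq'

This matches the literal 'pfx', then one or more of a non-digit (captured as 'tail'); then one or more of a character in [1-4] (captured as 'tag'); then the literal 'riy', then one or more of one of [ckq] (lazy) (captured).
Unlike `match`, `search` isn't anchored — it looks for the pattern anywhere in the string.
The match spans [0:12] → 'pfxcf341riyq'.
Captured: group 1 = 'pfxcf', group 2 = '341', group 3 = 'riyq'.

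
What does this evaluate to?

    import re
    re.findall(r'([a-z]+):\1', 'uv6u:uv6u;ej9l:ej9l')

`\1` is not a pattern — it's the concrete string captured by group 1, re-applied verbatim.
One capturing group, so `findall` returns just the captured substring from the one match — 1 in all.

['u']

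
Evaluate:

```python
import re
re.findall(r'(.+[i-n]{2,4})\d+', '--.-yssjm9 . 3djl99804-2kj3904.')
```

The pattern matches one or more of any character, then 2 to 4 of a character in [i-n] (captured); then one or more of a digit.
Scanning left to right: at [0:30] match '--.-yssjm9 . 3djl99804-2kj3904', group 1 = '--.-yssjm9 . 3djl99804-2kj'.
One capturing group, so `findall` returns just the captured substring from the one match — 1 in all.

['--.-yssjm9 . 3djl99804-2kj']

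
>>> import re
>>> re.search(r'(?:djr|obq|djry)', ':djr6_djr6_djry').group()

'djr'

`re.search` tries every starting position until one works.
The match spans [1:4] → 'djr'.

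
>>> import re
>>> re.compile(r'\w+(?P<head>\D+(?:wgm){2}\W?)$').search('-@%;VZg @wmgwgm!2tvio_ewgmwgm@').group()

'2tvio_ewgmwgm@'

The match spans [16:30] → '2tvio_ewgmwgm@'.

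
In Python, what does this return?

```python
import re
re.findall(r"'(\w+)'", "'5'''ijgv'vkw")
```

['5', 'ijgv']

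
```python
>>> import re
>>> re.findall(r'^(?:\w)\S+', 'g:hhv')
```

This matches anchored at the start of the string; then a word character (non-capturing group); then one or more of a non-whitespace character.
Walking the string: at [0:5] → 'g:hhv'.
No capturing groups, so `findall` returns the 1 full match string.

['g:hhv']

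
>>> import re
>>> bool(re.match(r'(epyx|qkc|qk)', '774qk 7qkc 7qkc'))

With `match`, the pattern is implicitly anchored at the beginning.
Here position 0 doesn't satisfy it, so the call returns None, and `bool(None)` is False.

False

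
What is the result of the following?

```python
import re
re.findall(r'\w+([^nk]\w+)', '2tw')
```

['tw']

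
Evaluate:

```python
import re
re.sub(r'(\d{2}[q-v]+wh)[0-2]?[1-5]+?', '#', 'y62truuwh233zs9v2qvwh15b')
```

The pattern matches exactly 2 of a digit, then one or more of a character in [q-v], then the literal 'wh' (captured); then optionally a character in [0-2], then one or more of a character in [1-5] (lazy).
With the lazy modifier that quantifier settles for the fewest repetitions that let the rest of the pattern succeed (the atoms after it are unaffected and can still be greedy).
Matches: at [1:11] → '62truuwh23'.
Each match is replaced by '#'.

'y#3zs9v2qvwh15b'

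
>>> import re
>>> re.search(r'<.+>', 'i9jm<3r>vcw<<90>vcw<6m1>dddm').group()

'<3r>vcw<<90>vcw<6m1>'

Unlike `match`, `search` isn't anchored — it looks for the pattern anywhere in the string.
The match spans [4:24] → '<3r>vcw<<90>vcw<6m1>'.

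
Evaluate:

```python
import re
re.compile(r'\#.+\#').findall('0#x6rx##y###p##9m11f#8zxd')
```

Since nothing is captured, `findall` lists the 1 matched substring directly.

['#x6rx##y###p##9m11f#']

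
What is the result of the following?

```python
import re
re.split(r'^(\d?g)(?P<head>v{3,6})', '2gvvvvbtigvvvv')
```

Pattern: anchored at the start of the string; then optionally a digit, then a literal 'g' (captured); then 3 to 6 of a literal 'v' (captured as 'head').
Matches to split on: at [0:6] → '2gvvvv'.
With a capturing group present, the delimiter's captured portion is kept in the result list.

['', '2g', 'vvvv', 'btigvvvv']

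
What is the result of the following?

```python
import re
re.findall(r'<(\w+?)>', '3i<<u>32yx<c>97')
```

['u', 'c']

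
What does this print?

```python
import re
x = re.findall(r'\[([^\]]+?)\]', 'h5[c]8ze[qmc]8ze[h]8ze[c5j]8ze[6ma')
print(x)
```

['c', 'qmc', 'h', 'c5j']

With a single group, `findall` returns only what that group captured — 4 items.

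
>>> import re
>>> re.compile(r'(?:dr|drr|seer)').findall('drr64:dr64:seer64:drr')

['dr', 'dr', 'seer', 'dr']

The regex engine tests alternatives in the order written; an earlier branch that matches wins even if a later one would match more.
Since nothing is captured, `findall` lists the 4 matched substrings directly.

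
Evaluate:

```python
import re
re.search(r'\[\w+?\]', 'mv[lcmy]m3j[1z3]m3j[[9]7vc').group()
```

'[lcmy]'

The match spans [2:8] → '[lcmy]'.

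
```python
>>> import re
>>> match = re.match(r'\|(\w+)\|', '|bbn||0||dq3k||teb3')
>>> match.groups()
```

The match spans [0:5] → '|bbn|'.
Captured: group 1 = 'bbn'.

('bbn',)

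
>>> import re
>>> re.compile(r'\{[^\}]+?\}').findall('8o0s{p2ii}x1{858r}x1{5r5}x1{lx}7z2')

['{p2ii}', '{858r}', '{5r5}', '{lx}']

Since nothing is captured, `findall` lists the 4 matched substrings directly.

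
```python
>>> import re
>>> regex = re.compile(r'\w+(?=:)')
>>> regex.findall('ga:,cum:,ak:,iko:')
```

['ga', 'cum', 'ak', 'iko']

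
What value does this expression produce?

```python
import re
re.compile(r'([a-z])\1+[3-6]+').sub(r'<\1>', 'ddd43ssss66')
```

'<d><s>'

After group 1 captures some text, `\1` only succeeds where that same text appears again.
Matches: at [0:5] → 'ddd43'; at [5:11] → 'ssss66'.
`\1` in the replacement pulls in group 1's text for each match.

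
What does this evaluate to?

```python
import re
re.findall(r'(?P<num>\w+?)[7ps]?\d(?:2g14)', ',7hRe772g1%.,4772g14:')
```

['4']

One capturing group, so `findall` returns just the captured substring from the one match — 1 in all.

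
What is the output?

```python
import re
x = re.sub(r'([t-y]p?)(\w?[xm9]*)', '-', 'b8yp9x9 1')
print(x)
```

b8- 1

This matches a character in [t-y], then optionally the literal 'p' (captured); then optionally a word character, then zero or more of one of [xm9] (captured).
Matches: at [2:7] → 'yp9x9'.
Each match is replaced by '-'.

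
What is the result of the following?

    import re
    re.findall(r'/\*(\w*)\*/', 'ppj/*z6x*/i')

['z6x']

`findall` collects group 1 from the one match (1 total).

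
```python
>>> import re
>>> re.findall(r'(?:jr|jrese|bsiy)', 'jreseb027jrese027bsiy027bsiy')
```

The regex engine tests alternatives in the order written; an earlier branch that matches wins even if a later one would match more.
Since nothing is captured, `findall` lists the 4 matched substrings directly.

['jr', 'jr', 'bsiy', 'bsiy']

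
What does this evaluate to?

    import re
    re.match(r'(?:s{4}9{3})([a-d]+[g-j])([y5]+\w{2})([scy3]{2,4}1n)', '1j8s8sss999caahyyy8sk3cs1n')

The pattern matches exactly 4 of the literal 's', then exactly 3 of a literal '9' (non-capturing group); then one or more of a character in [a-d], then a character in [g-j] (captured); then one or more of one of [y5], then exactly 2 of a word character (captured); then 2 to 4 of one of [scy3], then the literal '1n' (captured).
With `match`, the pattern is implicitly anchored at the beginning.
Here position 0 doesn't satisfy it, so the call returns None.

None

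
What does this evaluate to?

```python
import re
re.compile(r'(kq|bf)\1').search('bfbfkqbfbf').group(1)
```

`\1` has to match the exact text group 1 already captured.
`re.search` tries every starting position until one works.
The match spans [0:4] → 'bfbf'.
Captured: group 1 = 'bf'.

'bf'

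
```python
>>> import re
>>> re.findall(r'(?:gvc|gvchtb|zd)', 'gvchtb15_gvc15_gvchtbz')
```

Alternation isn't longest-match — the leftmost alternative that fits at this position is chosen.
Walking the string: at [0:3] → 'gvc'; at [9:12] → 'gvc'; at [15:18] → 'gvc'.
Since nothing is captured, `findall` lists the 3 matched substrings directly.

['gvc', 'gvc', 'gvc']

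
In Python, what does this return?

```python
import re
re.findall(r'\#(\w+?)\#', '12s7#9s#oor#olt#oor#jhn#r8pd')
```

['9s', 'olt', 'jhn']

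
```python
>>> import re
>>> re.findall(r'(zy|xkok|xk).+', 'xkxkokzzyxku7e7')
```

Scanning left to right: at [0:15] match 'xkxkokzzyxku7e7', group 1 = 'xk'.
Because there's exactly one group, `findall` drops the full match and keeps group 1 from the one hit.

['xk']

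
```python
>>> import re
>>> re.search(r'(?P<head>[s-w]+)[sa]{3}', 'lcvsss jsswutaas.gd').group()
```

'vsss'

The pattern matches one or more of a character in [s-w] (captured as 'head'); then exactly 3 of one of [sa].
The match spans [2:6] → 'vsss'.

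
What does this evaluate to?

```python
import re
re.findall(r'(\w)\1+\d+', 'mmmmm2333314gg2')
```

['m', 'g']

`\1` is not a pattern — it's the concrete string captured by group 1, re-applied verbatim.
`findall` collects group 1 from each match (2 total).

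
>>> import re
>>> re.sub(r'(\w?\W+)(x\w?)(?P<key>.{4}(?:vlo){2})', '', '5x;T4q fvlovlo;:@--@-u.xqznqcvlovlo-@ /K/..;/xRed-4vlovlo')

'5x;T4q fvlovlo;:@--@--@ /'

This matches optionally a word character, then one or more of a non-word character (captured); then the literal 'x', then optionally a word character (captured); then exactly 4 of any character, then the literal 'vlo' repeated 2 times (captured as 'key').
Matches: at [21:35] → 'u.xqznqcvlovlo'; at [39:57] → 'K/..;/xRed-4vlovlo'.
`sub` substitutes '' at each match site.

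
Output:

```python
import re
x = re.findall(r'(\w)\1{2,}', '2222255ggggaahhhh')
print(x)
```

['2', 'g', 'h']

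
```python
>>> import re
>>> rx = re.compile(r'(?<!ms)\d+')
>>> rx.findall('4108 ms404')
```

A negative assertion filters positions out without eating any characters.
Matches: at [0:4] → '4108'; at [8:10] → '04'.
No capturing groups, so `findall` returns the 2 full match strings.

['4108', '04']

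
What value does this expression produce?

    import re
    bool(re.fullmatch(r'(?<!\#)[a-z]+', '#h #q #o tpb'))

False

`fullmatch` succeeds only if the pattern covers the string from start to end.
Here there's no way to consume every character, so the call returns None, and `bool(None)` is False.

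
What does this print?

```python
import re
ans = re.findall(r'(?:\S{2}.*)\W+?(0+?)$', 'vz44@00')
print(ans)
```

`findall` collects group 1 from the one match (1 total).

['00']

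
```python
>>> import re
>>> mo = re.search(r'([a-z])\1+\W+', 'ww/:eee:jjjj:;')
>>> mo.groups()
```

('w',)

A backreference is literal: `\1` must see the identical characters the first group matched.
`re.search` tries every starting position until one works.
The match spans [0:4] → 'ww/:'.
Captured: group 1 = 'w'.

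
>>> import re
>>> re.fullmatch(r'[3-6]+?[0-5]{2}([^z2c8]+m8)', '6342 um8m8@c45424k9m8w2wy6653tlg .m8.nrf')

`re.fullmatch` requires the pattern to consume the entire string.
Here the string isn't matched end-to-end, so the call returns None.

None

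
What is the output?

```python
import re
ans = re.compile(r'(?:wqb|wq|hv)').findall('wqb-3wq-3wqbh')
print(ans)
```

Alternation isn't longest-match — the leftmost alternative that fits at this position is chosen.
`findall` yields the raw match text (3 of them) because the pattern has no groups.

['wqb', 'wq', 'wqb']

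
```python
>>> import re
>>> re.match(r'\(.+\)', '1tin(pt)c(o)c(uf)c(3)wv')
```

`re.match` only tries the pattern at the start of the string.
Here the pattern fails at index 0, so the call returns None.

None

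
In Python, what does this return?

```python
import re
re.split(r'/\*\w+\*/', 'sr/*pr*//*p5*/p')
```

Matches to split on: at [2:8] → '/*pr*/'; at [8:14] → '/*p5*/'.
Splitting on the pattern gives 3 pieces.

['sr', '', 'p']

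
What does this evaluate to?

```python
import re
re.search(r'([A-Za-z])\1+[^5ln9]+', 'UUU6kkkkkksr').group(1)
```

'U'

The match spans [0:12] → 'UUU6kkkkkksr'.
Captured: group 1 = 'U'.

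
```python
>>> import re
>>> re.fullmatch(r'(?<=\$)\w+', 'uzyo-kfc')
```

The positive lookaround only admits positions where the adjacent text matches; those characters stay outside the span.
`re.fullmatch` requires the pattern to consume the entire string.
Here the pattern can't cover the whole string, so the call returns None.

None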